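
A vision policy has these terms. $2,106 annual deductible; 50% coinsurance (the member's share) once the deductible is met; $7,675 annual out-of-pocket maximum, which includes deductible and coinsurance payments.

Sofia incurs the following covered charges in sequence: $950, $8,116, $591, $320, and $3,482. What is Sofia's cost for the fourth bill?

Bill 1, $950: all of it applies to the deductible. Cost to member: $950. OOP to date $950.
Bill 2, $8,116: deductible takes $1,156, $6,960 remains; coinsurance $6,960 × 50% = $3,480. Member pays $4,636; OOP now $5,586.
Bill 3, $591: deductible already satisfied, so member's share is 50% × $591 = $295.50. Member pays $295.50; OOP now $5,881.50.
Bill 4, $320: 50% coinsurance on $320 = $160. Cost to member: $160. OOP to date $6,041.50.

$160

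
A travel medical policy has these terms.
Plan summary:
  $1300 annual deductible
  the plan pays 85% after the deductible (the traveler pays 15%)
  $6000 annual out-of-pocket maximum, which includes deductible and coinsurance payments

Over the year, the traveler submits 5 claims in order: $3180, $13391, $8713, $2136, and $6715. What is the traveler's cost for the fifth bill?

$782

Bill 1, $3180: $1300 finishes the deductible; $1880 goes to coinsurance; 15% of $1880 = $282. Traveler owes $1582 (running OOP $1582).
Bill 2, $13391: 15% coinsurance on $13391 = $2008.65. Cost to traveler: $2008.65. OOP to date $3590.65.
Bill 3, $8713: deductible met; 15% of $8713 = $1306.95. Cost to traveler: $1306.95. OOP to date $4897.60.
Bill 4, $2136: deductible already satisfied, so traveler's share is 15% × $2136 = $320.40. Traveler pays $320.40; OOP now $5218.
Bill 5, $6715: deductible already satisfied, so traveler's share is 15% × $6715 = $1007.25. Adding that to $5218 gives $6225.25, past the $6000 cap; traveler pays only $6000 − $5218 = $782.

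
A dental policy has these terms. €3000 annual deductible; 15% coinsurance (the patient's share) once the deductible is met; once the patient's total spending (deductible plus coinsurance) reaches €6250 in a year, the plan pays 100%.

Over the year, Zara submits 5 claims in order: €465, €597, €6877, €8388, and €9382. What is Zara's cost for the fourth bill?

€1258.20

Bill 1, €465: all of it applies to the deductible. Patient owes €465 (running OOP €465).
Bill 2, €597: fully absorbed by the deductible. Cost to patient: €597. OOP to date €1062.
Bill 3, €6877: deductible takes €1938, €4939 remains; 15% of €4939 = €740.85. Patient pays €2678.85; OOP now €3740.85.
Bill 4, €8388: 15% coinsurance on €8388 = €1258.20. Patient owes €1258.20 (running OOP €4999.05).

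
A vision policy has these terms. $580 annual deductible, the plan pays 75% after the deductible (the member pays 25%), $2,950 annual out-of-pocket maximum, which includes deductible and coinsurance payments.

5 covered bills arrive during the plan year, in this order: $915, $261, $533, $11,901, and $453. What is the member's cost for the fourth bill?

$2,087.75

Claim 1 ($915): $580 to deductible, leaving $335; member's 25% is $83.75. Member owes $663.75 (running OOP $663.75).
Claim 2 ($261): deductible already satisfied, so member's share is 25% × $261 = $65.25. Member pays $65.25; OOP now $729.
Claim 3 ($533): 25% coinsurance on $533 = $133.25. Member pays $133.25; OOP now $862.25.
Claim 4 ($11,901): deductible met; 25% of $11,901 = $2,975.25. Adding that to $862.25 gives $3,837.50, past the $2,950 cap; member pays only $2,950 − $862.25 = $2,087.75.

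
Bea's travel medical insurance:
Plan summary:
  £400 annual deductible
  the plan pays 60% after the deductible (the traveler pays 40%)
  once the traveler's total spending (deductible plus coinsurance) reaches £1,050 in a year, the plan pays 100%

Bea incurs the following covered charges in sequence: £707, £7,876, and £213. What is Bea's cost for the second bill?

£527.20

Claim 1 — £707: £400 to deductible, leaving £307; 40% of £307 = £122.80. Traveler owes £522.80 (running OOP £522.80).
Claim 2 — £7,876: deductible met; 40% of £7,876 = £3,150.40. OOP would hit £3,673.20 > £1,050, so the cap limits the traveler to £1,050 − £522.80 = £527.20.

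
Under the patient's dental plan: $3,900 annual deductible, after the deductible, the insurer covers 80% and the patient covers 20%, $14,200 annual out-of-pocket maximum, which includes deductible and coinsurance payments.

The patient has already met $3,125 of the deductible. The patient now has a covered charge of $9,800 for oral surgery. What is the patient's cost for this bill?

Remaining deductible: $3,900 − $3,125 = $775.
After the $775 deductible portion, $9,800 − $775 = $9,025 is subject to coinsurance.
20% of $9,025 = $1,805 falls to the patient.
So the patient owes $775 + $1,805 = $2,580 before any cap.
Total out-of-pocket so far would be $3,125 + $2,580 = $5,705, below the $14,200 cap — no reduction.

$2,580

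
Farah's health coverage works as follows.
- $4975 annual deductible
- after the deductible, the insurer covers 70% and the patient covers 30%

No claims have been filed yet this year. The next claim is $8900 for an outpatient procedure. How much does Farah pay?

$6152.50

Nothing has been paid toward the $4975 deductible, so the first $4975 of this charge is applied there.
That leaves $8900 − $4975 = $3925 for coinsurance.
Coinsurance: $3925 × 30% = $1177.50.
So the patient owes $4975 + $1177.50 = $6152.50.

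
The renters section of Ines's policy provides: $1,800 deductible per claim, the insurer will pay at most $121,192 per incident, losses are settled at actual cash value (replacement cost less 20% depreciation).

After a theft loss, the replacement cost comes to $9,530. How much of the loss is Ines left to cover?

Depreciate 20%: the covered value is $9,530 × 0.8 = $7,624.
Less the $1,800 deductible: $7,624 − $1,800 = $5,824.
$5,824 ≤ $121,192, so the limit doesn't bind; insurer pays $5,824.
The tenant bears the rest of the original loss: $9,530 − $5,824 = $3,706.

$3,706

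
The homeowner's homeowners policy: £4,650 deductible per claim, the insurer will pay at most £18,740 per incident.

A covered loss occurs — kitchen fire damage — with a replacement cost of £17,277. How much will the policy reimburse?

£12,627

After the deductible, £17,277 − £4,650 = £12,627 remains.
£12,627 ≤ £18,740, so the limit doesn't bind; insurer pays £12,627.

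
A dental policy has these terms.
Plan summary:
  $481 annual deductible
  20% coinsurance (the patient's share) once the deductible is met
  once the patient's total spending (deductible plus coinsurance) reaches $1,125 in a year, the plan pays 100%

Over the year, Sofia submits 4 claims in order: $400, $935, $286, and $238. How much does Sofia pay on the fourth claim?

Claim 1 ($400): all of it applies to the deductible. Cost to patient: $400. OOP to date $400.
Claim 2 ($935): deductible takes $81, $854 remains; 20% of $854 = $170.80. Cost to patient: $251.80. OOP to date $651.80.
Claim 3 ($286): 20% coinsurance on $286 = $57.20. Patient owes $57.20 (running OOP $709).
Claim 4 ($238): deductible met; 20% of $238 = $47.60. Patient pays $47.60; OOP now $756.60.

$47.60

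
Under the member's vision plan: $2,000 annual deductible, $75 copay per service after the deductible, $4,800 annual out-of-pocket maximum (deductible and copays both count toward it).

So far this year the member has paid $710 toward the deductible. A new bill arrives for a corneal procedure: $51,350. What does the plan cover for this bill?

$710 of the $2,000 deductible is already met, leaving $1,290.
After the $1,290 deductible portion, $51,350 − $1,290 = $50,060 is subject to the copay.
Copay on this service: $75.
So the member owes $1,290 + $75 = $1,365 before any cap.
Cumulative spending $710 + $1,365 = $2,075 stays under the $4,800 maximum.
Insurer pays the balance: $51,350 − $1,365 = $49,985.

$49,985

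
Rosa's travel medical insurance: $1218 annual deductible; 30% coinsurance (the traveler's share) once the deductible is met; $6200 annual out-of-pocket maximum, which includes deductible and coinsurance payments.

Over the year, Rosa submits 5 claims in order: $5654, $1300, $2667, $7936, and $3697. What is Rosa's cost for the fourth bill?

$2380.80

Claim 1 — $5654: $1218 finishes the deductible; $4436 goes to coinsurance; 30% of $4436 = $1330.80. Traveler pays $2548.80; OOP now $2548.80.
Claim 2 — $1300: 30% coinsurance on $1300 = $390. Traveler pays $390; OOP now $2938.80.
Claim 3 — $2667: 30% coinsurance on $2667 = $800.10. Cost to traveler: $800.10. OOP to date $3738.90.
Claim 4 — $7936: deductible already satisfied, so traveler's share is 30% × $7936 = $2380.80. Traveler pays $2380.80; OOP now $6119.70.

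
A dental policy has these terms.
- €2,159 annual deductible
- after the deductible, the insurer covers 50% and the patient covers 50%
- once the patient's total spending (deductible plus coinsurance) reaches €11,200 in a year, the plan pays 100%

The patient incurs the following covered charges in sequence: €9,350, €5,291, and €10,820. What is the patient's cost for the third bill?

€2,800

#1 (€9,350): €2,159 to deductible, leaving €7,191; coinsurance €7,191 × 50% = €3,595.50. Cost to patient: €5,754.50. OOP to date €5,754.50.
#2 (€5,291): deductible met; 50% of €5,291 = €2,645.50. Patient owes €2,645.50 (running OOP €8,400).
#3 (€10,820): deductible met; 50% of €10,820 = €5,410. That would push OOP to €13,810, over the €11,200 cap, so patient pays €11,200 − €8,400 = €2,800.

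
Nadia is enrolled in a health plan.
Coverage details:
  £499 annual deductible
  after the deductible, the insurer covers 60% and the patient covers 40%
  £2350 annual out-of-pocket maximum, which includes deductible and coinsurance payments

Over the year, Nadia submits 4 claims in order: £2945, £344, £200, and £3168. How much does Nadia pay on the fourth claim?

Claim 1 (£2945): deductible takes £499, £2446 remains; 40% of £2446 = £978.40. Patient owes £1477.40 (running OOP £1477.40).
Claim 2 (£344): deductible met; 40% of £344 = £137.60. Patient owes £137.60 (running OOP £1615).
Claim 3 (£200): 40% coinsurance on £200 = £80. Patient pays £80; OOP now £1695.
Claim 4 (£3168): deductible already satisfied, so patient's share is 40% × £3168 = £1267.20. OOP would hit £2962.20 > £2350, so the cap limits the patient to £2350 − £1695 = £655.

£655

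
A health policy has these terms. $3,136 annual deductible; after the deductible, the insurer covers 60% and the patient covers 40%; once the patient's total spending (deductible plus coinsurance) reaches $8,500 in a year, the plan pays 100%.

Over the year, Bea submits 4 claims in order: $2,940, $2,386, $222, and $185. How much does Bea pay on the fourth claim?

Bill 1, $2,940: entire amount goes to the deductible. Cost to patient: $2,940. OOP to date $2,940.
Bill 2, $2,386: $196 finishes the deductible; $2,190 goes to coinsurance; patient's 40% is $876. Patient pays $1,072; OOP now $4,012.
Bill 3, $222: deductible met; 40% of $222 = $88.80. Patient owes $88.80 (running OOP $4,100.80).
Bill 4, $185: 40% coinsurance on $185 = $74. Patient pays $74; OOP now $4,174.80.

$74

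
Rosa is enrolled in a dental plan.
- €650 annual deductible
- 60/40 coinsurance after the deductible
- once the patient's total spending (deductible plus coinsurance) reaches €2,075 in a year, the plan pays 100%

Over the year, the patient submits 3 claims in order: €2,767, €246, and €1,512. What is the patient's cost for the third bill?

Claim 1 — €2,767: deductible takes €650, €2,117 remains; patient's 40% is €846.80. Patient owes €1,496.80 (running OOP €1,496.80).
Claim 2 — €246: 40% coinsurance on €246 = €98.40. Patient pays €98.40; OOP now €1,595.20.
Claim 3 — €1,512: deductible already satisfied, so patient's share is 40% × €1,512 = €604.80. Adding that to €1,595.20 gives €2,200, past the €2,075 cap; patient pays only €2,075 − €1,595.20 = €479.80.

€479.80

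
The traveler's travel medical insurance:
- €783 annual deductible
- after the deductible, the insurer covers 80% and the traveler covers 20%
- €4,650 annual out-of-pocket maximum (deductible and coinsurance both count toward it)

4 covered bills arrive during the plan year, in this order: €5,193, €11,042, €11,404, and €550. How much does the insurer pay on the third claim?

Claim 1 — €5,193: €783 finishes the deductible; €4,410 goes to coinsurance; traveler's 20% is €882. Traveler pays €1,665; OOP now €1,665. Insurer: €5,193 − €1,665 = €3,528.
Claim 2 — €11,042: 20% coinsurance on €11,042 = €2,208.40. Traveler pays €2,208.40; OOP now €3,873.40. Insurer: €11,042 − €2,208.40 = €8,833.60.
Claim 3 — €11,404: deductible already satisfied, so traveler's share is 20% × €11,404 = €2,280.80. That would push OOP to €6,154.20, over the €4,650 cap, so traveler pays €4,650 − €3,873.40 = €776.60. Insurer: €11,404 − €776.60 = €10,627.40.

€10,627.40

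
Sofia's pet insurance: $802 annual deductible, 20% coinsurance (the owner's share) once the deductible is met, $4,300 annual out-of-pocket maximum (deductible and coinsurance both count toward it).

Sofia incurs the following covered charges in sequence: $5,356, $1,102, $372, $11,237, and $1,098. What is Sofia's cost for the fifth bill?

#1 ($5,356): deductible takes $802, $4,554 remains; 20% of $4,554 = $910.80. Owner owes $1,712.80 (running OOP $1,712.80).
#2 ($1,102): deductible already satisfied, so owner's share is 20% × $1,102 = $220.40. Owner pays $220.40; OOP now $1,933.20.
#3 ($372): 20% coinsurance on $372 = $74.40. Owner owes $74.40 (running OOP $2,007.60).
#4 ($11,237): 20% coinsurance on $11,237 = $2,247.40. Owner pays $2,247.40; OOP now $4,255.
#5 ($1,098): 20% coinsurance on $1,098 = $219.60. Adding that to $4,255 gives $4,474.60, past the $4,300 cap; owner pays only $4,300 − $4,255 = $45.

$45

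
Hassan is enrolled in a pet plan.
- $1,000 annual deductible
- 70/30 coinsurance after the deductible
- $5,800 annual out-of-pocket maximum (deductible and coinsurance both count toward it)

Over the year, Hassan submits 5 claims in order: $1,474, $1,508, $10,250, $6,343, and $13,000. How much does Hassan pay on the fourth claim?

Bill 1, $1,474: deductible takes $1,000, $474 remains; owner's 30% is $142.20. Owner pays $1,142.20; OOP now $1,142.20.
Bill 2, $1,508: 30% coinsurance on $1,508 = $452.40. Owner owes $452.40 (running OOP $1,594.60).
Bill 3, $10,250: deductible met; 30% of $10,250 = $3,075. Owner owes $3,075 (running OOP $4,669.60).
Bill 4, $6,343: deductible already satisfied, so owner's share is 30% × $6,343 = $1,902.90. OOP would hit $6,572.50 > $5,800, so the cap limits the owner to $5,800 − $4,669.60 = $1,130.40.

$1,130.40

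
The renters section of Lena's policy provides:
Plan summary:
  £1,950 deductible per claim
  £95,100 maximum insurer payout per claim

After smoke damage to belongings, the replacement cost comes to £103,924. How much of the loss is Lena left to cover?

£8,824

After the deductible, £103,924 − £1,950 = £101,974 remains.
£101,974 exceeds the £95,100 limit, so the insurer pays the limit: £95,100.
Out of pocket: £103,924 − £95,100 = £8,824.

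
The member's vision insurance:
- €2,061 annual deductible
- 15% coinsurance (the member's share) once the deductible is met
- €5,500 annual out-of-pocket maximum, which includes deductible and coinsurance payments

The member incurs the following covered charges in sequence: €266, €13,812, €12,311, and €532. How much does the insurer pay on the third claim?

Claim 1 (€266): entire amount goes to the deductible. Member owes €266 (running OOP €266). Plan pays €266 − €266 = €0.
Claim 2 (€13,812): deductible takes €1,795, €12,017 remains; coinsurance €12,017 × 15% = €1,802.55. Member owes €3,597.55 (running OOP €3,863.55). Plan pays €13,812 − €3,597.55 = €10,214.45.
Claim 3 (€12,311): deductible already satisfied, so member's share is 15% × €12,311 = €1,846.65. That would push OOP to €5,710.20, over the €5,500 cap, so member pays €5,500 − €3,863.55 = €1,636.45. Insurer: €12,311 − €1,636.45 = €10,674.55.

€10,674.55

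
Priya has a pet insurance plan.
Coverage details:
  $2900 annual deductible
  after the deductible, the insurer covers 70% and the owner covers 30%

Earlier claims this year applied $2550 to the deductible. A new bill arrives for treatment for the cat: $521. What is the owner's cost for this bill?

$2550 of the $2900 deductible is already met, leaving $350.
After the $350 deductible portion, $521 − $350 = $171 is subject to coinsurance.
Owner's 30% share of $171 is $51.30.
That puts the owner's cost at $350 + $51.30 = $401.30.

$401.30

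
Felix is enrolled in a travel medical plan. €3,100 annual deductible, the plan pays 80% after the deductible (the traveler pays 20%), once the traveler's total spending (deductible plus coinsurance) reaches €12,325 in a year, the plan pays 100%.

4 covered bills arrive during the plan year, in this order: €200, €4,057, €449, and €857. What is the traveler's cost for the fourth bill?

€171.40

Bill 1, €200: fully absorbed by the deductible. Traveler pays €200; OOP now €200.
Bill 2, €4,057: €2,900 finishes the deductible; €1,157 goes to coinsurance; coinsurance €1,157 × 20% = €231.40. Cost to traveler: €3,131.40. OOP to date €3,331.40.
Bill 3, €449: deductible already satisfied, so traveler's share is 20% × €449 = €89.80. Traveler pays €89.80; OOP now €3,421.20.
Bill 4, €857: deductible already satisfied, so traveler's share is 20% × €857 = €171.40. Traveler owes €171.40 (running OOP €3,592.60).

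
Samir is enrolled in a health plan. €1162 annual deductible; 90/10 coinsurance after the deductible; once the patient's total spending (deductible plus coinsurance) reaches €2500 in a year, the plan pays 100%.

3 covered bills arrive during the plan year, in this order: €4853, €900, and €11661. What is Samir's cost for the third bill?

€878.90

Claim 1 (€4853): €1162 finishes the deductible; €3691 goes to coinsurance; patient's 10% is €369.10. Patient owes €1531.10 (running OOP €1531.10).
Claim 2 (€900): deductible already satisfied, so patient's share is 10% × €900 = €90. Cost to patient: €90. OOP to date €1621.10.
Claim 3 (€11661): deductible met; 10% of €11661 = €1166.10. That would push OOP to €2787.20, over the €2500 cap, so patient pays €2500 − €1621.10 = €878.90.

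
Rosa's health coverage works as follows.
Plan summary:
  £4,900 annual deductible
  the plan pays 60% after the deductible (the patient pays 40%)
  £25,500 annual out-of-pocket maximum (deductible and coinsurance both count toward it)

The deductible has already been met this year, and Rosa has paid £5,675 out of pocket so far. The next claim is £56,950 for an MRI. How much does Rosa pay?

£19,825

With the deductible met, the entire £56,950 is subject to coinsurance.
Patient's 40% share of £56,950 is £22,780.
Adding £22,780 to the £5,675 already spent would give £28,455, which exceeds the £25,500 cap; the patient pays just £25,500 − £5,675 = £19,825.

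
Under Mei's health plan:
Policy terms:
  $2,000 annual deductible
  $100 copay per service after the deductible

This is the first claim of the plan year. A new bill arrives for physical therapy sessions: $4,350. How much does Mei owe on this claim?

The full $2,000 deductible is still open; $2,000 of this bill applies to it.
After the $2,000 deductible portion, $4,350 − $2,000 = $2,350 is subject to the copay.
Copay on this service: $100.
Patient responsibility: $2,000 + $100 = $2,100.

$2,100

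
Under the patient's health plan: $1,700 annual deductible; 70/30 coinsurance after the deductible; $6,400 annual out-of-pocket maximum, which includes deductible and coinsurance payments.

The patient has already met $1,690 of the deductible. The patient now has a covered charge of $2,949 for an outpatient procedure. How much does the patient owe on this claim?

$891.70

$1,690 of the $1,700 deductible is already met, leaving $10.
The remaining $2,939 (= $2,949 − $10) moves to coinsurance.
Patient's 30% share of $2,939 is $881.70.
Patient responsibility before any cap: $10 + $881.70 = $891.70.
Cumulative spending $1,690 + $891.70 = $2,581.70 stays under the $6,400 maximum.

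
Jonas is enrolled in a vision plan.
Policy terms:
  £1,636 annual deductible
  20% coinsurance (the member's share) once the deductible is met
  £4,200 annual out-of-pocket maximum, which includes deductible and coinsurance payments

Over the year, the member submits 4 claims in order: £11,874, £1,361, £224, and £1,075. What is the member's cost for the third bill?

£44.80

#1 (£11,874): £1,636 finishes the deductible; £10,238 goes to coinsurance; member's 20% is £2,047.60. Member owes £3,683.60 (running OOP £3,683.60).
#2 (£1,361): deductible already satisfied, so member's share is 20% × £1,361 = £272.20. Member owes £272.20 (running OOP £3,955.80).
#3 (£224): deductible met; 20% of £224 = £44.80. Member pays £44.80; OOP now £4,000.60.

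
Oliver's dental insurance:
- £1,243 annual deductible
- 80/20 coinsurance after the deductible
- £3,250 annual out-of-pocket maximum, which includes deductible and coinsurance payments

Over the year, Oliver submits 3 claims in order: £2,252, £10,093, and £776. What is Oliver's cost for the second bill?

Bill 1, £2,252: £1,243 finishes the deductible; £1,009 goes to coinsurance; patient's 20% is £201.80. Patient owes £1,444.80 (running OOP £1,444.80).
Bill 2, £10,093: deductible met; 20% of £10,093 = £2,018.60. That would push OOP to £3,463.40, over the £3,250 cap, so patient pays £3,250 − £1,444.80 = £1,805.20.

£1,805.20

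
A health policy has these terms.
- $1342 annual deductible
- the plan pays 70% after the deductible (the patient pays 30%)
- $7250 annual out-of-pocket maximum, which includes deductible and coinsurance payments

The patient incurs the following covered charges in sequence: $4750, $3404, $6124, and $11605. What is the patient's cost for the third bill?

Claim 1 — $4750: deductible takes $1342, $3408 remains; patient's 30% is $1022.40. Patient pays $2364.40; OOP now $2364.40.
Claim 2 — $3404: 30% coinsurance on $3404 = $1021.20. Cost to patient: $1021.20. OOP to date $3385.60.
Claim 3 — $6124: 30% coinsurance on $6124 = $1837.20. Cost to patient: $1837.20. OOP to date $5222.80.

$1837.20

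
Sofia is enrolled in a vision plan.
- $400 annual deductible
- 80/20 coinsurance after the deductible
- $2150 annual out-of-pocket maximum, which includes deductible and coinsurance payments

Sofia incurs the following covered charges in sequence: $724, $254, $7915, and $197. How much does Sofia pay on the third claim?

$1583

#1 ($724): $400 to deductible, leaving $324; coinsurance $324 × 20% = $64.80. Member owes $464.80 (running OOP $464.80).
#2 ($254): deductible met; 20% of $254 = $50.80. Member pays $50.80; OOP now $515.60.
#3 ($7915): 20% coinsurance on $7915 = $1583. Member owes $1583 (running OOP $2098.60).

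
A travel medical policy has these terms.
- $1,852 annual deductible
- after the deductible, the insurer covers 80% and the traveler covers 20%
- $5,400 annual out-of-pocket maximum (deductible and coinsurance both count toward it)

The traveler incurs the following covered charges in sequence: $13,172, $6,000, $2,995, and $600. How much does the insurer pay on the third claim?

Claim 1 — $13,172: $1,852 to deductible, leaving $11,320; traveler's 20% is $2,264. Cost to traveler: $4,116. OOP to date $4,116. Plan pays $13,172 − $4,116 = $9,056.
Claim 2 — $6,000: 20% coinsurance on $6,000 = $1,200. Traveler pays $1,200; OOP now $5,316. Plan pays $6,000 − $1,200 = $4,800.
Claim 3 — $2,995: 20% coinsurance on $2,995 = $599. Adding that to $5,316 gives $5,915, past the $5,400 cap; traveler pays only $5,400 − $5,316 = $84. Plan pays $2,995 − $84 = $2,911.

$2,911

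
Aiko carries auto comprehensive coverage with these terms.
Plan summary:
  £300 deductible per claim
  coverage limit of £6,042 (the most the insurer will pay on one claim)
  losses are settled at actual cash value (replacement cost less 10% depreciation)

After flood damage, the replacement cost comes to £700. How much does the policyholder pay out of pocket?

At 10% depreciation, ACV = £700 − £70 = £630.
After the deductible, £630 − £300 = £330 remains.
That's under the £6,042 cap, so the insurer reimburses the full £330.
The policyholder bears the rest of the original loss: £700 − £330 = £370.

£370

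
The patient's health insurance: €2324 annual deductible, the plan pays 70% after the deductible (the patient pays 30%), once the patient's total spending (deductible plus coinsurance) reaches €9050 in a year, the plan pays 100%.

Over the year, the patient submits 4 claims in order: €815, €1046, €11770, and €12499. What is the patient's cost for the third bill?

Bill 1, €815: all of it applies to the deductible. Patient pays €815; OOP now €815.
Bill 2, €1046: fully absorbed by the deductible. Cost to patient: €1046. OOP to date €1861.
Bill 3, €11770: deductible takes €463, €11307 remains; patient's 30% is €3392.10. Patient owes €3855.10 (running OOP €5716.10).

€3855.10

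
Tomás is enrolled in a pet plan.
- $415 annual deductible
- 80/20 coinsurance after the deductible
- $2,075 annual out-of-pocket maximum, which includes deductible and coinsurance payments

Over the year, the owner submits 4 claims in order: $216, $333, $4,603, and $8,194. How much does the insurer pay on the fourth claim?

$7,481.40

Bill 1, $216: all of it applies to the deductible. Owner pays $216; OOP now $216. Plan pays $216 − $216 = $0.
Bill 2, $333: deductible takes $199, $134 remains; coinsurance $134 × 20% = $26.80. Owner owes $225.80 (running OOP $441.80). Plan pays $333 − $225.80 = $107.20.
Bill 3, $4,603: deductible already satisfied, so owner's share is 20% × $4,603 = $920.60. Owner owes $920.60 (running OOP $1,362.40). Plan pays $4,603 − $920.60 = $3,682.40.
Bill 4, $8,194: deductible met; 20% of $8,194 = $1,638.80. That would push OOP to $3,001.20, over the $2,075 cap, so owner pays $2,075 − $1,362.40 = $712.60. Insurer: $8,194 − $712.60 = $7,481.40.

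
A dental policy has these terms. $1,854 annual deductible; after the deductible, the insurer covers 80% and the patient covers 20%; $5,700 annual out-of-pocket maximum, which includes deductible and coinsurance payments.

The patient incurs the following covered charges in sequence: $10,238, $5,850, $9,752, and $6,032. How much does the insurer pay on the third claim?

$8,752.80

#1 ($10,238): $1,854 to deductible, leaving $8,384; 20% of $8,384 = $1,676.80. Patient pays $3,530.80; OOP now $3,530.80. Plan pays $10,238 − $3,530.80 = $6,707.20.
#2 ($5,850): deductible already satisfied, so patient's share is 20% × $5,850 = $1,170. Patient pays $1,170; OOP now $4,700.80. Plan pays $5,850 − $1,170 = $4,680.
#3 ($9,752): 20% coinsurance on $9,752 = $1,950.40. Adding that to $4,700.80 gives $6,651.20, past the $5,700 cap; patient pays only $5,700 − $4,700.80 = $999.20. Plan pays $9,752 − $999.20 = $8,752.80.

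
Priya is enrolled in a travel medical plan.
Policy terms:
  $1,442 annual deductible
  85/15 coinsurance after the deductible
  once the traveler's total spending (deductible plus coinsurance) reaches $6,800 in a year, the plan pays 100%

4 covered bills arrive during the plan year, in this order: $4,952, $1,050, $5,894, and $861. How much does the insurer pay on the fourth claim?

$731.85

Claim 1 — $4,952: $1,442 to deductible, leaving $3,510; coinsurance $3,510 × 15% = $526.50. Traveler pays $1,968.50; OOP now $1,968.50. Plan pays $4,952 − $1,968.50 = $2,983.50.
Claim 2 — $1,050: deductible already satisfied, so traveler's share is 15% × $1,050 = $157.50. Cost to traveler: $157.50. OOP to date $2,126. Plan pays $1,050 − $157.50 = $892.50.
Claim 3 — $5,894: deductible already satisfied, so traveler's share is 15% × $5,894 = $884.10. Cost to traveler: $884.10. OOP to date $3,010.10. Plan pays $5,894 − $884.10 = $5,009.90.
Claim 4 — $861: 15% coinsurance on $861 = $129.15. Traveler pays $129.15; OOP now $3,139.25. Plan pays $861 − $129.15 = $731.85.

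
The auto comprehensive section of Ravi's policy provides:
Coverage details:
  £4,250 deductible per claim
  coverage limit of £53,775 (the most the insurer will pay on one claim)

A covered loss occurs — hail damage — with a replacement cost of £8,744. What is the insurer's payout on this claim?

£4,494

Subtract the deductible: £8,744 − £4,250 = £4,494.
£4,494 ≤ £53,775, so the limit doesn't bind; insurer pays £4,494.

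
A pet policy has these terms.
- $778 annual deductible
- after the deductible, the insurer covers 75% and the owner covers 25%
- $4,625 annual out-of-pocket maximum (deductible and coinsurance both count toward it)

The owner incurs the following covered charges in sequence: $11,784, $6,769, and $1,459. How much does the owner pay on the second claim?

#1 ($11,784): $778 to deductible, leaving $11,006; 25% of $11,006 = $2,751.50. Owner owes $3,529.50 (running OOP $3,529.50).
#2 ($6,769): deductible met; 25% of $6,769 = $1,692.25. Adding that to $3,529.50 gives $5,221.75, past the $4,625 cap; owner pays only $4,625 − $3,529.50 = $1,095.50.

$1,095.50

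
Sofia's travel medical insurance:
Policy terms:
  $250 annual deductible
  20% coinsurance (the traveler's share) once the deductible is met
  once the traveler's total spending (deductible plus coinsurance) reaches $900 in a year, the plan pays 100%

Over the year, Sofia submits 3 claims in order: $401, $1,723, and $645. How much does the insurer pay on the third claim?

$516

#1 ($401): deductible takes $250, $151 remains; 20% of $151 = $30.20. Traveler owes $280.20 (running OOP $280.20). Insurer: $401 − $280.20 = $120.80.
#2 ($1,723): deductible met; 20% of $1,723 = $344.60. Cost to traveler: $344.60. OOP to date $624.80. Plan pays $1,723 − $344.60 = $1,378.40.
#3 ($645): 20% coinsurance on $645 = $129. Cost to traveler: $129. OOP to date $753.80. Insurer: $645 − $129 = $516.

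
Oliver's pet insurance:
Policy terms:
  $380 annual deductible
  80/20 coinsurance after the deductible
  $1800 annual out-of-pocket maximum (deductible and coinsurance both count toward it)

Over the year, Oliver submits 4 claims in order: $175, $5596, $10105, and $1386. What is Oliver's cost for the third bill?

Claim 1 — $175: all of it applies to the deductible. Cost to owner: $175. OOP to date $175.
Claim 2 — $5596: $205 to deductible, leaving $5391; owner's 20% is $1078.20. Owner owes $1283.20 (running OOP $1458.20).
Claim 3 — $10105: deductible met; 20% of $10105 = $2021. That would push OOP to $3479.20, over the $1800 cap, so owner pays $1800 − $1458.20 = $341.80.

$341.80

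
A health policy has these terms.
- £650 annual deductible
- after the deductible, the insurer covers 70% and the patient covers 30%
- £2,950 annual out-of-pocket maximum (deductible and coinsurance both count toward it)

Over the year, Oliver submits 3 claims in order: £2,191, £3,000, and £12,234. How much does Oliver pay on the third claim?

£937.70

Claim 1 — £2,191: £650 to deductible, leaving £1,541; coinsurance £1,541 × 30% = £462.30. Patient pays £1,112.30; OOP now £1,112.30.
Claim 2 — £3,000: deductible already satisfied, so patient's share is 30% × £3,000 = £900. Cost to patient: £900. OOP to date £2,012.30.
Claim 3 — £12,234: 30% coinsurance on £12,234 = £3,670.20. That would push OOP to £5,682.50, over the £2,950 cap, so patient pays £2,950 − £2,012.30 = £937.70.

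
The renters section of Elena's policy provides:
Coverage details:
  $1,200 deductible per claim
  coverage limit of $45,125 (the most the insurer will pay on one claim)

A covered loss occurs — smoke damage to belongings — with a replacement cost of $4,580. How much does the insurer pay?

Subtract the deductible: $4,580 − $1,200 = $3,380.
$3,380 is within the $45,125 limit, so the insurer pays $3,380.

$3,380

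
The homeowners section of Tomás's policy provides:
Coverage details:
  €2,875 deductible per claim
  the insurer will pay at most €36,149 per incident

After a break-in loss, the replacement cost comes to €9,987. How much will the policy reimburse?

€7,112

Less the €2,875 deductible: €9,987 − €2,875 = €7,112.
That's under the €36,149 cap, so the insurer reimburses the full €7,112.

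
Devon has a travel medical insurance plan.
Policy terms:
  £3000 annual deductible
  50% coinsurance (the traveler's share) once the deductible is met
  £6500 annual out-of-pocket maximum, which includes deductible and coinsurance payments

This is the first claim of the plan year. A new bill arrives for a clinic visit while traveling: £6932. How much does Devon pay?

The full £3000 deductible is still open; £3000 of this bill applies to it.
After the £3000 deductible portion, £6932 − £3000 = £3932 is subject to coinsurance.
50% of £3932 = £1966 falls to the traveler.
Traveler responsibility before any cap: £3000 + £1966 = £4966.
Cumulative spending £0 + £4966 = £4966 stays under the £6500 maximum.

£4966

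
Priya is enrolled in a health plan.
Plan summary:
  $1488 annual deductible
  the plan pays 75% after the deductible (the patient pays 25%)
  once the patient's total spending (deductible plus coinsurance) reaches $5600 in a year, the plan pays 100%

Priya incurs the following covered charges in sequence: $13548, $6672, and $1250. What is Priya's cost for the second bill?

Bill 1, $13548: deductible takes $1488, $12060 remains; 25% of $12060 = $3015. Patient pays $4503; OOP now $4503.
Bill 2, $6672: deductible met; 25% of $6672 = $1668. That would push OOP to $6171, over the $5600 cap, so patient pays $5600 − $4503 = $1097.

$1097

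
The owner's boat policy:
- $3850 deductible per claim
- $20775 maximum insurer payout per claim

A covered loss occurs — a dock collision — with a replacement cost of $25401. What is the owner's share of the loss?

Subtract the deductible: $25401 − $3850 = $21551.
The $20775 per-incident cap binds; insurer pays $20775.
The owner bears the rest of the original loss: $25401 − $20775 = $4626.

$4626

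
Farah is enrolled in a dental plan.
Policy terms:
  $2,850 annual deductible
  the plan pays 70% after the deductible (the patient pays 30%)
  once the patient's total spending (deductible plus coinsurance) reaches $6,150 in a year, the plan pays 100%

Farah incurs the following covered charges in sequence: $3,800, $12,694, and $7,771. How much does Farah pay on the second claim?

Claim 1 — $3,800: $2,850 finishes the deductible; $950 goes to coinsurance; 30% of $950 = $285. Patient pays $3,135; OOP now $3,135.
Claim 2 — $12,694: deductible already satisfied, so patient's share is 30% × $12,694 = $3,808.20. OOP would hit $6,943.20 > $6,150, so the cap limits the patient to $6,150 − $3,135 = $3,015.

$3,015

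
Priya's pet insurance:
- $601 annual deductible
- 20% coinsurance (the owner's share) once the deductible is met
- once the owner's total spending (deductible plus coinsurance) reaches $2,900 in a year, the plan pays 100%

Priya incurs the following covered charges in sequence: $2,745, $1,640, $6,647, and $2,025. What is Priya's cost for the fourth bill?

Claim 1 ($2,745): $601 to deductible, leaving $2,144; coinsurance $2,144 × 20% = $428.80. Owner pays $1,029.80; OOP now $1,029.80.
Claim 2 ($1,640): deductible met; 20% of $1,640 = $328. Cost to owner: $328. OOP to date $1,357.80.
Claim 3 ($6,647): deductible met; 20% of $6,647 = $1,329.40. Owner pays $1,329.40; OOP now $2,687.20.
Claim 4 ($2,025): 20% coinsurance on $2,025 = $405. OOP would hit $3,092.20 > $2,900, so the cap limits the owner to $2,900 − $2,687.20 = $212.80.

$212.80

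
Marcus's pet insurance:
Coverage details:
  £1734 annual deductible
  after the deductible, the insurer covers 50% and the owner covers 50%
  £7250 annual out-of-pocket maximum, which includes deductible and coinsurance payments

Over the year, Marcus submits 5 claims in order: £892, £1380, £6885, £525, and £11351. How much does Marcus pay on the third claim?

Claim 1 (£892): entire amount goes to the deductible. Owner pays £892; OOP now £892.
Claim 2 (£1380): deductible takes £842, £538 remains; 50% of £538 = £269. Owner owes £1111 (running OOP £2003).
Claim 3 (£6885): deductible met; 50% of £6885 = £3442.50. Owner pays £3442.50; OOP now £5445.50.

£3442.50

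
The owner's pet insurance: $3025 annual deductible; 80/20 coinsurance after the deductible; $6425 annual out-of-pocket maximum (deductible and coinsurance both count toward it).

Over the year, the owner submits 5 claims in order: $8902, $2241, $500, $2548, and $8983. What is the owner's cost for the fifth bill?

$1166.80

Claim 1 ($8902): $3025 to deductible, leaving $5877; 20% of $5877 = $1175.40. Owner pays $4200.40; OOP now $4200.40.
Claim 2 ($2241): 20% coinsurance on $2241 = $448.20. Owner owes $448.20 (running OOP $4648.60).
Claim 3 ($500): deductible met; 20% of $500 = $100. Owner pays $100; OOP now $4748.60.
Claim 4 ($2548): deductible already satisfied, so owner's share is 20% × $2548 = $509.60. Owner owes $509.60 (running OOP $5258.20).
Claim 5 ($8983): 20% coinsurance on $8983 = $1796.60. Adding that to $5258.20 gives $7054.80, past the $6425 cap; owner pays only $6425 − $5258.20 = $1166.80.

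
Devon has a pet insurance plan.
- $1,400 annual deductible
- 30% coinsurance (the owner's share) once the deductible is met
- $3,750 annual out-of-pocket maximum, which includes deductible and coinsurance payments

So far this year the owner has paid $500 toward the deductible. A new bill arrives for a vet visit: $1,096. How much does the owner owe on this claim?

Deductible still to meet: $1,400 − $500 = $900.
The remaining $196 (= $1,096 − $900) moves to coinsurance.
Coinsurance: $196 × 30% = $58.80.
That puts the owner's cost at $900 + $58.80 = $958.80 before any cap.
Total out-of-pocket so far would be $500 + $958.80 = $1,458.80, below the $3,750 cap — no reduction.

$958.80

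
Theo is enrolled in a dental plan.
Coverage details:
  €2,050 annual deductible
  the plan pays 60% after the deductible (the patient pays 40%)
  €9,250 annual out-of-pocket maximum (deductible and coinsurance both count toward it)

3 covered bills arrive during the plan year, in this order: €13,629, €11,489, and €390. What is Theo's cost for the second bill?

€2,568.40

#1 (€13,629): €2,050 finishes the deductible; €11,579 goes to coinsurance; 40% of €11,579 = €4,631.60. Patient pays €6,681.60; OOP now €6,681.60.
#2 (€11,489): 40% coinsurance on €11,489 = €4,595.60. OOP would hit €11,277.20 > €9,250, so the cap limits the patient to €9,250 − €6,681.60 = €2,568.40.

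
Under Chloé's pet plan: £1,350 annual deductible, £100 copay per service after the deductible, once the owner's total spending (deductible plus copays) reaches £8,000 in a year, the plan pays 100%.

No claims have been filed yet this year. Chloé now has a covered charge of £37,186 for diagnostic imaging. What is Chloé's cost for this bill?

Nothing has been paid toward the £1,350 deductible, so the first £1,350 of this charge is applied there.
That leaves £37,186 − £1,350 = £35,836 for the copay.
Copay on this service: £100.
So the owner owes £1,350 + £100 = £1,450 before any cap.
Total out-of-pocket so far would be £0 + £1,450 = £1,450, below the £8,000 cap — no reduction.

£1,450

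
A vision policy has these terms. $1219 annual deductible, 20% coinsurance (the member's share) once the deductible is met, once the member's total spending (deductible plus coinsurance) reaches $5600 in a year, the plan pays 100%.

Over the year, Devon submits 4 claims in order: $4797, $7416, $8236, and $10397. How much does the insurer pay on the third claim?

$6588.80

Claim 1 — $4797: $1219 finishes the deductible; $3578 goes to coinsurance; coinsurance $3578 × 20% = $715.60. Member owes $1934.60 (running OOP $1934.60). Insurer: $4797 − $1934.60 = $2862.40.
Claim 2 — $7416: 20% coinsurance on $7416 = $1483.20. Member pays $1483.20; OOP now $3417.80. Insurer: $7416 − $1483.20 = $5932.80.
Claim 3 — $8236: deductible already satisfied, so member's share is 20% × $8236 = $1647.20. Member pays $1647.20; OOP now $5065. Insurer: $8236 − $1647.20 = $6588.80.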